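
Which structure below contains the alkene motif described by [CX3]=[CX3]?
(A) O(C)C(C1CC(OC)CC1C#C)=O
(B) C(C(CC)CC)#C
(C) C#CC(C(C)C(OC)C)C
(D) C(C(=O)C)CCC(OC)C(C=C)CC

[CX3]=[CX3] describes a non-aromatic C=C double bond between two sp2 carbons (an alkene).
(A) has an ethynyl group (-C#CH) but the C-C bond is a triple bond, not a double bond.
(B) has an ethynyl group (-C#CH) but the C-C bond is a triple bond, not a double bond.
(C) has an ethynyl group (-C#CH) but the C-C bond is a triple bond, not a double bond.
(D) contains a vinyl group (-CH=CH2), which satisfies every atom and bond constraint.
So the answer is (D).

D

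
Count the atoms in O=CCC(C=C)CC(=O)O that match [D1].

Check the 10 heavy atoms by environment: 4× C (D2) → no; 2× C (D3) → no; 1× C (D1) → match; 3× O (D1) → match.
Summing the matching environments: 1 + 3 = 4 matching atoms.

4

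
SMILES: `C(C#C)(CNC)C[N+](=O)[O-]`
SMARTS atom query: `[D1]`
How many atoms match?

The query [D1] means: atom with exactly one heavy-atom neighbour (degree 1).
Check the 10 heavy atoms by environment: 3× C (D2) → no; 1× C (D3) → no; 1× N (D2) → no; 2× C (D1) → match; 1× N (charge +1, D3) → no; 1× O (charge -1, D1) → match; 1× O (D1) → match.
Summing the matching environments: 2 + 1 + 1 = 4 matching atoms.

4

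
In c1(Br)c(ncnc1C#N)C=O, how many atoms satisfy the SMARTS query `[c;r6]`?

4

Check the 11 heavy atoms by environment: 2× n (aromatic, in 6-ring) → no; 4× c (aromatic, in 6-ring) → match; 2× C (acyclic) → no; 1× N (acyclic) → no; 1× O (acyclic) → no; 1× Br (acyclic) → no.
That gives 4 matching atoms.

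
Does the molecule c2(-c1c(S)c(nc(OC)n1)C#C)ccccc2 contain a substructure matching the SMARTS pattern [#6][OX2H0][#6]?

The pattern [#6][OX2H0][#6] describes an aliphatic oxygen bridging two carbons with no H on the oxygen — an ether.
The molecule carries a methoxy ether (-OCH3), whose atoms satisfy every constraint of the query, so the pattern matches.

Yes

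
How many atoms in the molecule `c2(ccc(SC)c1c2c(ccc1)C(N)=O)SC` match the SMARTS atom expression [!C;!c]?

4

The query [!C;!c] means: neither aliphatic nor aromatic carbon — same as [!#6].
Check the 17 heavy atoms by environment: 10× c (aromatic) → no; 2× S → match; 3× C → no; 1× O → match; 1× N → match.
Summing the matching environments: 2 + 1 + 1 = 4 matching atoms.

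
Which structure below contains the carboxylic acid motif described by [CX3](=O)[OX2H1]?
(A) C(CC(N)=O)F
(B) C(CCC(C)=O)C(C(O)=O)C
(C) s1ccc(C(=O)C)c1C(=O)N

B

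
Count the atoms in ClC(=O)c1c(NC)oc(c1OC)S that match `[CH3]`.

2

The query [CH3] means: aliphatic carbon with exactly three hydrogens.
Check the 13 heavy atoms by environment: 1× o (aromatic, H0) → no; 4× c (aromatic, H0) → no; 2× O (H0) → no; 2× C (H3) → match; 1× C (H0) → no; 1× Cl (H0) → no; 1× S (H1) → no; 1× N (H1) → no.
That gives 2 matching atoms.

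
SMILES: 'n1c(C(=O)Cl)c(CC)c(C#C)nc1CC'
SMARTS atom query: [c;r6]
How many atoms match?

4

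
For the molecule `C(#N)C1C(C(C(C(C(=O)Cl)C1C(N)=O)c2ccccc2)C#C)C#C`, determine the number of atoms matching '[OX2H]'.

The query [OX2H] means: aliphatic oxygen with two connections, one of which is H — an -OH oxygen.
Check the 24 heavy atoms by environment: 6× C (H1, X4) → no; 2× C (H0, X3) → no; 2× O (H0, X1) → no; 1× Cl (H0, X1) → no; 1× c (aromatic, H0, X3) → no; 5× c (aromatic, H1, X3) → no; 3× C (H0, X2) → no; 2× C (H1, X2) → no; 1× N (H0, X1) → no; 1× N (H2, X3) → no.
No environment satisfies the query, so 0 matching atoms.

0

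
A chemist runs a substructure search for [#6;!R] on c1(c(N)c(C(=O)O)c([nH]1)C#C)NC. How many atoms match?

Check the 13 heavy atoms by environment: 1× n (aromatic, in 5-ring) → no; 4× c (aromatic, in 5-ring) → no; 4× C (acyclic) → match; 2× O (acyclic) → no; 2× N (acyclic) → no.
That gives 4 matching atoms.

4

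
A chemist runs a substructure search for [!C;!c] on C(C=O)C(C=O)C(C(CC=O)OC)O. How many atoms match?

5

Check the 14 heavy atoms by environment: 9× C → no; 5× O → match.
That gives 5 matching atoms.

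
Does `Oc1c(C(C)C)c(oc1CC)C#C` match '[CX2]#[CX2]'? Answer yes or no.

Yes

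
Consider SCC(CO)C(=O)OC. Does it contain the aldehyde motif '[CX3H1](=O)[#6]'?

The pattern [CX3H1](=O)[#6] describes an sp2 carbon with one H, double-bonded to O and single-bonded to carbon — an aldehyde.
The closest candidate here is a methyl-ester group (-C(=O)OCH3), but the carbonyl carbon has H0, not H1. No other fragment satisfies the full query, so there is no match.

No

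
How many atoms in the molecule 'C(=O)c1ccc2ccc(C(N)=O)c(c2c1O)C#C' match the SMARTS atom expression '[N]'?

1

The query [N] means: uppercase N matches aliphatic (non-aromatic) nitrogen only.
Check the 18 heavy atoms by environment: 10× c (aromatic) → no; 4× C → no; 3× O → no; 1× N → match.
That gives 1 matching atom.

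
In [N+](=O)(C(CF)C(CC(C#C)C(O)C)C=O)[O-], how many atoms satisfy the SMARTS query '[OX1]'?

The query [OX1] means: aliphatic oxygen with one total connection — typically a carbonyl =O or an oxide.
Check the 16 heavy atoms by environment: 7× C (X4) → no; 1× N (charge +1, X3) → no; 1× O (charge -1, X1) → match; 2× O (X1) → match; 2× C (X2) → no; 1× O (X2) → no; 1× C (X3) → no; 1× F (X1) → no.
Summing the matching environments: 1 + 2 = 3 matching atoms.

3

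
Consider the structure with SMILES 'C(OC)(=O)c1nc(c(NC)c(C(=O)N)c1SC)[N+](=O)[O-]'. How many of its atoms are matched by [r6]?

6

The query [r6] means: r6 matches atoms in a six-membered ring.
Check the 20 heavy atoms by environment: 1× n (aromatic, in 6-ring) → match; 5× c (aromatic, in 6-ring) → match; 2× N (acyclic) → no; 5× C (acyclic) → no; 1× N (charge +1, acyclic) → no; 1× O (charge -1, acyclic) → no; 4× O (acyclic) → no; 1× S (acyclic) → no.
Summing the matching environments: 1 + 5 = 6 matching atoms.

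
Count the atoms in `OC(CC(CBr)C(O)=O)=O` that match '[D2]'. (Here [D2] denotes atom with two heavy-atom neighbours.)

2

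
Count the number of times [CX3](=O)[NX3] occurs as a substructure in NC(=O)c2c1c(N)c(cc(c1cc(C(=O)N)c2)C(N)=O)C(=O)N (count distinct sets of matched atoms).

[CX3](=O)[NX3] is the SMARTS for an amide: a carbonyl carbon bonded to a trivalent nitrogen.
The molecule carries 4 separate instances of a primary amide (-C(=O)NH2) meeting every constraint; each maps to a distinct set of atoms, giving 4 matches.

4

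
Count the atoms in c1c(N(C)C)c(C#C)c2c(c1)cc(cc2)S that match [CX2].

2

The query [CX2] means: C with X2: aliphatic carbon with exactly 2 total connections.
Check the 16 heavy atoms by environment: 10× c (aromatic, X3) → no; 2× C (X2) → match; 1× S (X2) → no; 1× N (X3) → no; 2× C (X4) → no.
That gives 2 matching atoms.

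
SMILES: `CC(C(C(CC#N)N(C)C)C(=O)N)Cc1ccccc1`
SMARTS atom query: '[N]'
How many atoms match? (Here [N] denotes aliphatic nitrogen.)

The query [N] means: uppercase N matches aliphatic (non-aromatic) nitrogen only.
Check the 20 heavy atoms by environment: 10× C → no; 6× c (aromatic) → no; 1× O → no; 3× N → match.
That gives 3 matching atoms.

3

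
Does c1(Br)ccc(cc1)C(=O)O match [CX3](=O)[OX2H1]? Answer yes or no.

The pattern [CX3](=O)[OX2H1] describes an sp2 carbon double-bonded to O and single-bonded to an -OH oxygen — a carboxylic acid.
The molecule carries a carboxylic acid group (-C(=O)OH), whose atoms satisfy every constraint of the query, so the pattern matches.

Yes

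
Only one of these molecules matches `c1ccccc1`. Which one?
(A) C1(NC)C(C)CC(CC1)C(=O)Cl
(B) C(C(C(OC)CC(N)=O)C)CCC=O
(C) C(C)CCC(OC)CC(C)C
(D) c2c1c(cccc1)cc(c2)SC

c1ccccc1 describes six aromatic carbons in a ring (a benzene ring).
(A) has a methyl group (-CH3) but no six-membered all-carbon aromatic ring is present.
(B) has a methyl group (-CH3) but no six-membered all-carbon aromatic ring is present.
(C) has a methyl group (-CH3) but no six-membered all-carbon aromatic ring is present.
(D) contains the required atom environment, so the pattern matches.
So the answer is (D).

D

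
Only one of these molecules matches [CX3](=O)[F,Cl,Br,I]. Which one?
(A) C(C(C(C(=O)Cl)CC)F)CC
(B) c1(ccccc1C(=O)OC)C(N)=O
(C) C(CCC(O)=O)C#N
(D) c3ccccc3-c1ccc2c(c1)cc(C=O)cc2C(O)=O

[CX3](=O)[F,Cl,Br,I] describes a carbonyl carbon bonded to a halogen (an acyl halide).
(A) contains an acyl chloride (-C(=O)Cl), which satisfies every atom and bond constraint.
(B) has a methyl-ester group (-C(=O)OCH3) but the carbonyl is bonded to -O-C, not to a halogen.
(C) has a carboxylic acid group (-C(=O)OH) but the carbonyl is bonded to -OH, not to a halogen.
(D) has a carboxylic acid group (-C(=O)OH) but the carbonyl is bonded to -OH, not to a halogen.
So the answer is (A).

A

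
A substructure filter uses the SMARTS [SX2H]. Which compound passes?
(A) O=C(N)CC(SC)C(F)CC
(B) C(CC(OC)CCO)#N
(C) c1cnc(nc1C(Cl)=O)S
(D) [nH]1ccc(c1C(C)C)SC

[SX2H] describes an aliphatic sulfur with two connections, one being H (a thiol).
(A) has a methylthio ether (-SCH3) but the sulfur has H0 (bonded to two carbons), not H1.
(B) has a hydroxyl group (-OH) but it is an -OH, not an -SH.
(C) contains a thiol (-SH), which satisfies every atom and bond constraint.
(D) has a methylthio ether (-SCH3) but the sulfur has H0 (bonded to two carbons), not H1.
So the answer is (C).

C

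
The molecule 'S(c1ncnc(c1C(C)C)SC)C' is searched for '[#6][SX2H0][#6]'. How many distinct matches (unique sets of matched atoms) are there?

2

[#6][SX2H0][#6] is the SMARTS for a thioether: an aliphatic sulfur bridging two carbons with no H on the sulfur.
The molecule carries 2 separate instances of a methylthio ether (-SCH3) meeting every constraint; each maps to a distinct set of atoms, giving 2 matches.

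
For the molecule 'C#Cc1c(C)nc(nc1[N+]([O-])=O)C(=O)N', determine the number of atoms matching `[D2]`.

3

Check the 15 heavy atoms by environment: 2× n (aromatic, D2) → match; 4× c (aromatic, D3) → no; 1× C (D3) → no; 2× O (D1) → no; 1× N (D1) → no; 1× N (charge +1, D3) → no; 1× O (charge -1, D1) → no; 2× C (D1) → no; 1× C (D2) → match.
Summing the matching environments: 2 + 1 = 3 matching atoms.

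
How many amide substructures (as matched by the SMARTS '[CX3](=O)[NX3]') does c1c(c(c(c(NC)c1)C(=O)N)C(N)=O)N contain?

[CX3](=O)[NX3] is the SMARTS for an amide: a carbonyl carbon bonded to a trivalent nitrogen.
The molecule carries 2 separate instances of a primary amide (-C(=O)NH2) meeting every constraint; each maps to a distinct set of atoms, giving 2 matches.

2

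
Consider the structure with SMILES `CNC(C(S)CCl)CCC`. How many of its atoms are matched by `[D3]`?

2

The query [D3] means: atom with exactly three heavy-atom neighbours.
Check the 10 heavy atoms by environment: 3× C (D2) → no; 2× C (D3) → match; 2× C (D1) → no; 1× S (D1) → no; 1× N (D2) → no; 1× Cl (D1) → no.
That gives 2 matching atoms.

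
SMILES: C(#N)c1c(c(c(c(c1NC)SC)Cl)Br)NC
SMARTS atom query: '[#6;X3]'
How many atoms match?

6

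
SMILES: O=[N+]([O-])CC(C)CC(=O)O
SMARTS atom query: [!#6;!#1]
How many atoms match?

The query [!#6;!#1] means: not carbon and not hydrogen — any heteroatom.
Check the 10 heavy atoms by environment: 5× C → no; 1× N (charge +1) → match; 1× O (charge -1) → match; 3× O → match.
Summing the matching environments: 1 + 1 + 3 = 5 matching atoms.

5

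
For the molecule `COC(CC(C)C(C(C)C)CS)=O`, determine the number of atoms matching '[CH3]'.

The query [CH3] means: aliphatic carbon with exactly three hydrogens.
Check the 13 heavy atoms by environment: 2× C (H2) → no; 3× C (H1) → no; 1× S (H1) → no; 1× C (H0) → no; 2× O (H0) → no; 4× C (H3) → match.
That gives 4 matching atoms.

4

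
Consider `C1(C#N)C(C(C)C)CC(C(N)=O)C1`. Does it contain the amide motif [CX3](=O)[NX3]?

Yes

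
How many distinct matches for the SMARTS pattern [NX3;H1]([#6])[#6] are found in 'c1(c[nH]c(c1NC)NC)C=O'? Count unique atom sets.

2

[NX3;H1]([#6])[#6] is the SMARTS for a secondary amine: a trivalent nitrogen with one H, bonded to two carbons.
The molecule carries 2 separate instances of an N-methylamino group (-NHCH3) meeting every constraint; each maps to a distinct set of atoms, giving 2 matches.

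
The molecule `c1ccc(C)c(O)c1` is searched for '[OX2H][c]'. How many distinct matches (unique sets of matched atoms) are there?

1

[OX2H][c] is the SMARTS for a phenol: a hydroxyl oxygen attached to an aromatic carbon.
Exactly one fragment in the molecule meets all constraints, giving 1 match.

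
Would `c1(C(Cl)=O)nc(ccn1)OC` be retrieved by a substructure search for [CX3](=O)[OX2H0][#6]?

No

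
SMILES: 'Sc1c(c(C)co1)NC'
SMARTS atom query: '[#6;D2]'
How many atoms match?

The query [#6;D2] means: any carbon bonded to exactly two heavy atoms.
Check the 9 heavy atoms by environment: 1× o (aromatic, D2) → no; 1× c (aromatic, D2) → match; 3× c (aromatic, D3) → no; 1× N (D2) → no; 2× C (D1) → no; 1× S (D1) → no.
That gives 1 matching atom.

1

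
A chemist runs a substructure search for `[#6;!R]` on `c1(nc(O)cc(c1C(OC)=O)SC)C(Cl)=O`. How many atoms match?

4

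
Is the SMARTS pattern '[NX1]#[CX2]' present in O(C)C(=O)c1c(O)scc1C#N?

Yes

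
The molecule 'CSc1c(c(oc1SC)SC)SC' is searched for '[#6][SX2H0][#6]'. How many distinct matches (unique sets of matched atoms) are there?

[#6][SX2H0][#6] is the SMARTS for a thioether: an aliphatic sulfur bridging two carbons with no H on the sulfur.
The molecule carries 4 separate instances of a methylthio ether (-SCH3) meeting every constraint; each maps to a distinct set of atoms, giving 4 matches.

4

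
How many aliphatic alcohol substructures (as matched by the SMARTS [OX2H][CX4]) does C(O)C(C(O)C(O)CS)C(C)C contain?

3

[OX2H][CX4] is the SMARTS for an aliphatic alcohol: a hydroxyl oxygen bound to an sp3 (X4) carbon.
The molecule carries 3 separate instances of a hydroxyl group (-OH) meeting every constraint; each maps to a distinct set of atoms, giving 3 matches.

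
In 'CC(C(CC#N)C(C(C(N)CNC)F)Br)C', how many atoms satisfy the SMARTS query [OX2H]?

0

Check the 16 heavy atoms by environment: 2× C (H2, X4) → no; 5× C (H1, X4) → no; 1× C (H0, X2) → no; 1× N (H0, X1) → no; 1× Br (H0, X1) → no; 1× N (H1, X3) → no; 3× C (H3, X4) → no; 1× N (H2, X3) → no; 1× F (H0, X1) → no.
No environment satisfies the query, so 0 matching atoms.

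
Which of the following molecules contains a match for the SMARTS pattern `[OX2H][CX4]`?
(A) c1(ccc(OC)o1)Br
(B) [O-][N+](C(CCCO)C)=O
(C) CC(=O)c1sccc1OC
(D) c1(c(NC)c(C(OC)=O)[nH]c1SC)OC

B

[OX2H][CX4] describes a hydroxyl oxygen bound to an sp3 (X4) carbon (an aliphatic alcohol).
(A) has a methoxy ether (-OCH3) but the oxygen has H0 (ether), not H1.
(B) contains a hydroxyl group (-OH), which satisfies every atom and bond constraint.
(C) has a methoxy ether (-OCH3) but the oxygen has H0 (ether), not H1.
(D) has a methoxy ether (-OCH3) but the oxygen has H0 (ether), not H1.
So the answer is (B).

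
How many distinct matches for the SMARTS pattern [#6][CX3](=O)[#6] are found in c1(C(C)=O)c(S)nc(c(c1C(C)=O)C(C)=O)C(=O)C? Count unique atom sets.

[#6][CX3](=O)[#6] is the SMARTS for a ketone: a carbonyl carbon (no H) flanked by two carbons.
The molecule carries 4 separate instances of an acetyl/ketone group (-C(=O)CH3) meeting every constraint; each maps to a distinct set of atoms, giving 4 matches.

4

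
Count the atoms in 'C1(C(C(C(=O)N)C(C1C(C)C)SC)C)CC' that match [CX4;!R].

7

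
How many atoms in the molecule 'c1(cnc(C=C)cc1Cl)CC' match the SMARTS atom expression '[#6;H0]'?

3

The query [#6;H0] means: any carbon with no attached hydrogen.
Check the 11 heavy atoms by environment: 1× n (aromatic, H0) → no; 2× c (aromatic, H1) → no; 3× c (aromatic, H0) → match; 2× C (H2) → no; 1× C (H3) → no; 1× Cl (H0) → no; 1× C (H1) → no.
That gives 3 matching atoms.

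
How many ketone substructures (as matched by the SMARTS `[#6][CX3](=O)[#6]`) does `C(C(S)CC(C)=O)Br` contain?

1

[#6][CX3](=O)[#6] is the SMARTS for a ketone: a carbonyl carbon (no H) flanked by two carbons.
Exactly one fragment in the molecule meets all constraints, giving 1 match.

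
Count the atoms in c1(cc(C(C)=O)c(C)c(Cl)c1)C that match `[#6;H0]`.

5

Check the 12 heavy atoms by environment: 2× c (aromatic, H1) → no; 4× c (aromatic, H0) → match; 3× C (H3) → no; 1× Cl (H0) → no; 1× C (H0) → match; 1× O (H0) → no.
Summing the matching environments: 4 + 1 = 5 matching atoms.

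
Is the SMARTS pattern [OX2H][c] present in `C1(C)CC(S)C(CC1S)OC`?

The pattern [OX2H][c] describes a hydroxyl oxygen attached to an aromatic carbon — a phenol.
The closest candidate here is a methoxy ether (-OCH3), but the oxygen has H0, not H1. No other fragment satisfies the full query, so there is no match.

No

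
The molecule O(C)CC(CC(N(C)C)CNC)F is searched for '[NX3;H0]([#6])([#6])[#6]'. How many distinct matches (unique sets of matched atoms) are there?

1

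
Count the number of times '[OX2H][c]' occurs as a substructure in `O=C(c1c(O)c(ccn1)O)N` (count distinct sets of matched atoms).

2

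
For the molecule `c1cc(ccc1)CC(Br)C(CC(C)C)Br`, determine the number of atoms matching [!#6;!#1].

2

The query [!#6;!#1] means: not carbon and not hydrogen — any heteroatom.
Check the 15 heavy atoms by environment: 7× C → no; 2× Br → match; 6× c (aromatic) → no.
That gives 2 matching atoms.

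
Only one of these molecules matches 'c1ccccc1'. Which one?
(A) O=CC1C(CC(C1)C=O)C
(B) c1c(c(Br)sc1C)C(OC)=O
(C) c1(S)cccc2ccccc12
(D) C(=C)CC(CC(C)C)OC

C

c1ccccc1 describes six aromatic carbons in a ring (a benzene ring).
(A) has a methyl group (-CH3) but no six-membered all-carbon aromatic ring is present.
(B) has a methyl group (-CH3) but no six-membered all-carbon aromatic ring is present.
(C) contains the required atom environment, so the pattern matches.
(D) has a methyl group (-CH3) but no six-membered all-carbon aromatic ring is present.
So the answer is (C).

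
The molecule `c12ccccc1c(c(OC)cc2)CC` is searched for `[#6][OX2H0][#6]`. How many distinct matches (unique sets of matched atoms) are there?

1

[#6][OX2H0][#6] is the SMARTS for an ether: an aliphatic oxygen bridging two carbons with no H on the oxygen.
Exactly one fragment in the molecule meets all constraints, giving 1 match.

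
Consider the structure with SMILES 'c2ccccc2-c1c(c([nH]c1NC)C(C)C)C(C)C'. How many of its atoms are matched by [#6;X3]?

The query [#6;X3] means: any carbon (aromatic or not) with three total connections.
Check the 19 heavy atoms by environment: 1× n (aromatic, X3) → no; 10× c (aromatic, X3) → match; 7× C (X4) → no; 1× N (X3) → no.
That gives 10 matching atoms.

10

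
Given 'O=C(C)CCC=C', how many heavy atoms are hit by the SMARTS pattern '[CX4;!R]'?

3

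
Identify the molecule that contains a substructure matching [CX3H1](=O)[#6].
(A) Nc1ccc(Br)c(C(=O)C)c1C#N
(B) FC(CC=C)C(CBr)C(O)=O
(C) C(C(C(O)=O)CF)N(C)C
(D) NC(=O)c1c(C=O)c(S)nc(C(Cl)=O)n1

[CX3H1](=O)[#6] describes an sp2 carbon with one H, double-bonded to O and single-bonded to carbon (an aldehyde).
(A) has an acetyl/ketone group (-C(=O)CH3) but the carbonyl carbon has H0 (two carbon neighbours), not H1.
(B) has a carboxylic acid group (-C(=O)OH) but the carbonyl carbon has H0 and is bonded to O, not H1.
(C) has a carboxylic acid group (-C(=O)OH) but the carbonyl carbon has H0 and is bonded to O, not H1.
(D) contains an aldehyde (-CHO), which satisfies every atom and bond constraint.
So the answer is (D).

D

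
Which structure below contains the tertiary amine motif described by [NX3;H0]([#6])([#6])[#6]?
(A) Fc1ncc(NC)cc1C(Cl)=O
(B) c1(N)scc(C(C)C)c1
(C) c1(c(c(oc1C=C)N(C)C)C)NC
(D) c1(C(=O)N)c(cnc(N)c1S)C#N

[NX3;H0]([#6])([#6])[#6] describes a trivalent nitrogen with no H, bonded to three carbons (a tertiary amine).
(A) has an N-methylamino group (-NHCH3) but the nitrogen still has one H (H1), not H0.
(B) has a primary amino group (-NH2) but the nitrogen has H2, not H0 with three carbons.
(C) contains a dimethylamino group (-N(CH3)2), which satisfies every atom and bond constraint.
(D) has a primary amide (-C(=O)NH2) but the amide nitrogen has H2 and only one carbon neighbour.
So the answer is (C).

C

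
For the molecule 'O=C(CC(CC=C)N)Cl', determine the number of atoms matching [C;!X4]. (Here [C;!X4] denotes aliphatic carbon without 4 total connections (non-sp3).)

3

Check the 9 heavy atoms by environment: 3× C (X4) → no; 3× C (X3) → match; 1× O (X1) → no; 1× Cl (X1) → no; 1× N (X3) → no.
That gives 3 matching atoms.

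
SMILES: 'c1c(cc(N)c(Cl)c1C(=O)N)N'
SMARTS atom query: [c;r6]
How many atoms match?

6

Check the 12 heavy atoms by environment: 6× c (aromatic, in 6-ring) → match; 3× N (acyclic) → no; 1× C (acyclic) → no; 1× O (acyclic) → no; 1× Cl (acyclic) → no.
That gives 6 matching atoms.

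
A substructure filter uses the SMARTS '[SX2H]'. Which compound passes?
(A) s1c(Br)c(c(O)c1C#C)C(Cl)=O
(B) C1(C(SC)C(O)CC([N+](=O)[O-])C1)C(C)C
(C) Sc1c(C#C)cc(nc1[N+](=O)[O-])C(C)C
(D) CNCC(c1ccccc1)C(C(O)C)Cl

C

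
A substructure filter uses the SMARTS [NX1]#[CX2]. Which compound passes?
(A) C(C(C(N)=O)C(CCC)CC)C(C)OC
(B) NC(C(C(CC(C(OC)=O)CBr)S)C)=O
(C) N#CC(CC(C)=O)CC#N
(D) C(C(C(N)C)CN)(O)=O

C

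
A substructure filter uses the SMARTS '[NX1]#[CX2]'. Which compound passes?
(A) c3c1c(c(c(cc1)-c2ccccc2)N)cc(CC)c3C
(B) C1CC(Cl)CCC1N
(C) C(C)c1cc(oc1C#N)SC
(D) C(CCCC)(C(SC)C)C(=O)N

C

[NX1]#[CX2] describes a nitrogen triple-bonded to a two-connected carbon (a nitrile).
(A) has a primary amino group (-NH2) but the nitrogen is NX3 (three connections), not NX1 triple-bonded.
(B) has a primary amino group (-NH2) but the nitrogen is NX3 (three connections), not NX1 triple-bonded.
(C) contains a nitrile (-C#N), which satisfies every atom and bond constraint.
(D) has a primary amide (-C(=O)NH2) but the nitrogen is NX3, not NX1.
So the answer is (C).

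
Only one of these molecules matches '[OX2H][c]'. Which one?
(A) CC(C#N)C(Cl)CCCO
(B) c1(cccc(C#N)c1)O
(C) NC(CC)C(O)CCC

B

[OX2H][c] describes a hydroxyl oxygen attached to an aromatic carbon (a phenol).
(A) has a hydroxyl group (-OH) but the -OH is on an aliphatic carbon, not an aromatic c.
(B) contains a hydroxyl group (-OH), which satisfies every atom and bond constraint.
(C) has a hydroxyl group (-OH) but the -OH is on an aliphatic carbon, not an aromatic c.
So the answer is (B).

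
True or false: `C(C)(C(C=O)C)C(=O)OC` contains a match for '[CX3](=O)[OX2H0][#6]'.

The pattern [CX3](=O)[OX2H0][#6] describes a carbonyl carbon bonded to an oxygen that is itself bonded to carbon (no H on that O) — an ester.
The molecule carries a methyl-ester group (-C(=O)OCH3), whose atoms satisfy every constraint of the query, so the pattern matches.

True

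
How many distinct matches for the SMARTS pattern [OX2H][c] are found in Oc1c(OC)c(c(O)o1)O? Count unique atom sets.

3

[OX2H][c] is the SMARTS for a phenol: a hydroxyl oxygen attached to an aromatic carbon.
The molecule carries 3 separate instances of a hydroxyl group (-OH) meeting every constraint; each maps to a distinct set of atoms, giving 3 matches.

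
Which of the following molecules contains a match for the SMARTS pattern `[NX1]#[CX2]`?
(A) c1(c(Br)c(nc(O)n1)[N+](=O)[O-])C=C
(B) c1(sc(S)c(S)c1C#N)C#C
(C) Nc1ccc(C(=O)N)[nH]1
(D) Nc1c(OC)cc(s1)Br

B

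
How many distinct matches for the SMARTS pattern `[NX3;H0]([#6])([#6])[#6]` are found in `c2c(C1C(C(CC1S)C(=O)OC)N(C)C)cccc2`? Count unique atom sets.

[NX3;H0]([#6])([#6])[#6] is the SMARTS for a tertiary amine: a trivalent nitrogen with no H, bonded to three carbons.
Exactly one fragment in the molecule meets all constraints, giving 1 match.

1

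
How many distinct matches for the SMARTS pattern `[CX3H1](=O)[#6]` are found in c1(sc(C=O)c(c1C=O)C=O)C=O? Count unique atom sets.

4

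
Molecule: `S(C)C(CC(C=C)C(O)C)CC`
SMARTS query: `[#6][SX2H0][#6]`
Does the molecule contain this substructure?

Yes

The pattern [#6][SX2H0][#6] describes an aliphatic sulfur bridging two carbons with no H on the sulfur — a thioether.
The molecule carries a methylthio ether (-SCH3), whose atoms satisfy every constraint of the query, so the pattern matches.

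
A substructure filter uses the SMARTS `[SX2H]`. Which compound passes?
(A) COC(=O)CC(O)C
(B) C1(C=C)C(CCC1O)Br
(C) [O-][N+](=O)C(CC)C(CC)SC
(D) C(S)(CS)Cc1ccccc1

D

[SX2H] describes an aliphatic sulfur with two connections, one being H (a thiol).
(A) has a hydroxyl group (-OH) but it is an -OH, not an -SH.
(B) has a hydroxyl group (-OH) but it is an -OH, not an -SH.
(C) has a methylthio ether (-SCH3) but the sulfur has H0 (bonded to two carbons), not H1.
(D) contains a thiol (-SH), which satisfies every atom and bond constraint.
So the answer is (D).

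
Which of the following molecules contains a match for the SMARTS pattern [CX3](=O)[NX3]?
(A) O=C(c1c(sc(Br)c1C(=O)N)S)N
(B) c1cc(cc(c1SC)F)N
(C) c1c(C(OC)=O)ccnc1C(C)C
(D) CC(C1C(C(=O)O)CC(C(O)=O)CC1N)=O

[CX3](=O)[NX3] describes a carbonyl carbon bonded to a trivalent nitrogen (an amide).
(A) contains a primary amide (-C(=O)NH2), which satisfies every atom and bond constraint.
(B) has a primary amino group (-NH2) but the -NH2 is not attached to a carbonyl carbon.
(C) has a methyl-ester group (-C(=O)OCH3) but the carbonyl is bonded to O, not to an NX3 nitrogen.
(D) has a primary amino group (-NH2) but the -NH2 is not attached to a carbonyl carbon.
So the answer is (A).

A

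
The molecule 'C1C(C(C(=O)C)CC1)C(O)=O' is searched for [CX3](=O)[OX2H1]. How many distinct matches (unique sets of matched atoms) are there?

1

[CX3](=O)[OX2H1] is the SMARTS for a carboxylic acid: an sp2 carbon double-bonded to O and single-bonded to an -OH oxygen.
Exactly one fragment in the molecule meets all constraints, giving 1 match.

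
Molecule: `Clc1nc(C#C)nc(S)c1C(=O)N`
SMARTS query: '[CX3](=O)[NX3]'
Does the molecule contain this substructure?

Yes

The pattern [CX3](=O)[NX3] describes a carbonyl carbon bonded to a trivalent nitrogen — an amide.
The molecule carries a primary amide (-C(=O)NH2), whose atoms satisfy every constraint of the query, so the pattern matches.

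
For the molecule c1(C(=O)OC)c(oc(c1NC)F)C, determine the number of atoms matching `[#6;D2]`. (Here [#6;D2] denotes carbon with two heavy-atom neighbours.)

0

The query [#6;D2] means: any carbon bonded to exactly two heavy atoms.
Check the 13 heavy atoms by environment: 1× o (aromatic, D2) → no; 4× c (aromatic, D3) → no; 1× N (D2) → no; 3× C (D1) → no; 1× F (D1) → no; 1× C (D3) → no; 1× O (D1) → no; 1× O (D2) → no.
No environment satisfies the query, so 0 matching atoms.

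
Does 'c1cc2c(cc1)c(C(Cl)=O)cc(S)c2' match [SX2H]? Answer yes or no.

Yes

The pattern [SX2H] describes an aliphatic sulfur with two connections, one being H — a thiol.
The molecule carries a thiol (-SH), whose atoms satisfy every constraint of the query, so the pattern matches.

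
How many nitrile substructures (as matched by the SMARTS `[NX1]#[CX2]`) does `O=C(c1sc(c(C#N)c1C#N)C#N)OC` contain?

[NX1]#[CX2] is the SMARTS for a nitrile: a nitrogen triple-bonded to a two-connected carbon.
The molecule carries 3 separate instances of a nitrile (-C#N) meeting every constraint; each maps to a distinct set of atoms, giving 3 matches.

3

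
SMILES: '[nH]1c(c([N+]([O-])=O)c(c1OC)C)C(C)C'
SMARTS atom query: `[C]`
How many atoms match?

5

Check the 14 heavy atoms by environment: 1× n (aromatic) → no; 4× c (aromatic) → no; 1× N (charge +1) → no; 1× O (charge -1) → no; 2× O → no; 5× C → match.
That gives 5 matching atoms.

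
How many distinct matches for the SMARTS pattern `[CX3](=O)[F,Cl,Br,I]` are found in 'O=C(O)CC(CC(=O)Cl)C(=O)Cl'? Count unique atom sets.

2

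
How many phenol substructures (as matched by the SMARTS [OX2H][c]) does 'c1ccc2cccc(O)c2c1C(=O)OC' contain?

1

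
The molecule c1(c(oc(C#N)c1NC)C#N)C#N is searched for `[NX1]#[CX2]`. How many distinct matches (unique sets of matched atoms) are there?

3

[NX1]#[CX2] is the SMARTS for a nitrile: a nitrogen triple-bonded to a two-connected carbon.
The molecule carries 3 separate instances of a nitrile (-C#N) meeting every constraint; each maps to a distinct set of atoms, giving 3 matches.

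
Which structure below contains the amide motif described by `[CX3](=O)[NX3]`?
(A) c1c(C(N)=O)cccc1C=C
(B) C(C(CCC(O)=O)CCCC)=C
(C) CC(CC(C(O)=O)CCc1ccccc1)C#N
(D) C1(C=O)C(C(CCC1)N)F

A

[CX3](=O)[NX3] describes a carbonyl carbon bonded to a trivalent nitrogen (an amide).
(A) contains a primary amide (-C(=O)NH2), which satisfies every atom and bond constraint.
(B) has a carboxylic acid group (-C(=O)OH) but the carbonyl is bonded to O, not to an NX3 nitrogen.
(C) has a nitrile (-C#N) but the nitrile N is NX1 (triple-bonded), not NX3.
(D) has a primary amino group (-NH2) but the -NH2 is not attached to a carbonyl carbon.
So the answer is (A).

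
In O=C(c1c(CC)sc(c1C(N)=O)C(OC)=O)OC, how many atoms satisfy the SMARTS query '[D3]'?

7

Check the 18 heavy atoms by environment: 1× s (aromatic, D2) → no; 4× c (aromatic, D3) → match; 3× C (D3) → match; 3× O (D1) → no; 1× N (D1) → no; 2× O (D2) → no; 3× C (D1) → no; 1× C (D2) → no.
Summing the matching environments: 4 + 3 = 7 matching atoms.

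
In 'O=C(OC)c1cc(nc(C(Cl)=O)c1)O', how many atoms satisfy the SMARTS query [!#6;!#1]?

6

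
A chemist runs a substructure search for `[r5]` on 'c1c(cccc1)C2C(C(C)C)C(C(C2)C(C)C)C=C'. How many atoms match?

The query [r5] means: r5 matches atoms in a five-membered ring.
Check the 19 heavy atoms by environment: 5× C (in 5-ring) → match; 8× C (acyclic) → no; 6× c (aromatic, in 6-ring) → no.
That gives 5 matching atoms.

5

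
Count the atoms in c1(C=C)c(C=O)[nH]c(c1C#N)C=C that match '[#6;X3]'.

9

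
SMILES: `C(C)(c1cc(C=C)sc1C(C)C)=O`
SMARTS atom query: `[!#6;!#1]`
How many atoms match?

2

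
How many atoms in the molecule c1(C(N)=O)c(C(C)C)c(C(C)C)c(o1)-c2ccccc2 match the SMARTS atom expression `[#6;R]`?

Check the 20 heavy atoms by environment: 1× o (aromatic, in 5-ring) → no; 4× c (aromatic, in 5-ring) → match; 7× C (acyclic) → no; 6× c (aromatic, in 6-ring) → match; 1× O (acyclic) → no; 1× N (acyclic) → no.
Summing the matching environments: 4 + 6 = 10 matching atoms.

10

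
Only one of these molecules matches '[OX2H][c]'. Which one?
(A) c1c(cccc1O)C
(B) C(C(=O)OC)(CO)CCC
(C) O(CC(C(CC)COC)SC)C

A

[OX2H][c] describes a hydroxyl oxygen attached to an aromatic carbon (a phenol).
(A) contains a hydroxyl group (-OH), which satisfies every atom and bond constraint.
(B) has a hydroxyl group (-OH) but the -OH is on an aliphatic carbon, not an aromatic c.
(C) has a methoxy ether (-OCH3) but the oxygen has H0, not H1.
So the answer is (A).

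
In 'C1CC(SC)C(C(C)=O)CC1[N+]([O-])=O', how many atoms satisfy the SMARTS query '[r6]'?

6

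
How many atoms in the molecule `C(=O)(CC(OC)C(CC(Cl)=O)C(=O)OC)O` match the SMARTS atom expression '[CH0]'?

3

Check the 16 heavy atoms by environment: 2× C (H2) → no; 2× C (H1) → no; 3× C (H0) → match; 5× O (H0) → no; 1× O (H1) → no; 1× Cl (H0) → no; 2× C (H3) → no.
That gives 3 matching atoms.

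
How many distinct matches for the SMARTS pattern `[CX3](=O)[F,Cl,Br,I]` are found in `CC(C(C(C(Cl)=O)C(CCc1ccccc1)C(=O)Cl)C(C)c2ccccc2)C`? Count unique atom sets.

[CX3](=O)[F,Cl,Br,I] is the SMARTS for an acyl halide: a carbonyl carbon bonded to a halogen.
The molecule carries 2 separate instances of an acyl chloride (-C(=O)Cl) meeting every constraint; each maps to a distinct set of atoms, giving 2 matches.

2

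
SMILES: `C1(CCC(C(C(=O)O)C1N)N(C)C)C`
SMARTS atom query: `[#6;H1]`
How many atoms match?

4

The query [#6;H1] means: any carbon bearing exactly one hydrogen.
Check the 14 heavy atoms by environment: 4× C (H1) → match; 2× C (H2) → no; 1× C (H0) → no; 1× O (H0) → no; 1× O (H1) → no; 1× N (H0) → no; 3× C (H3) → no; 1× N (H2) → no.
That gives 4 matching atoms.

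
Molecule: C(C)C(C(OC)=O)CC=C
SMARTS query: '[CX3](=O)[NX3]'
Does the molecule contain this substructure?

The pattern [CX3](=O)[NX3] describes a carbonyl carbon bonded to a trivalent nitrogen — an amide.
The closest candidate here is a methyl-ester group (-C(=O)OCH3), but the carbonyl is bonded to O, not to an NX3 nitrogen. No other fragment satisfies the full query, so there is no match.

No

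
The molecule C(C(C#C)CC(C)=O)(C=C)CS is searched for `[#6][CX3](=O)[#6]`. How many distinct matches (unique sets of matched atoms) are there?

1

[#6][CX3](=O)[#6] is the SMARTS for a ketone: a carbonyl carbon (no H) flanked by two carbons.
Exactly one fragment in the molecule meets all constraints, giving 1 match.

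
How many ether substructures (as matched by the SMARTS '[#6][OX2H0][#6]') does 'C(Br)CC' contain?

0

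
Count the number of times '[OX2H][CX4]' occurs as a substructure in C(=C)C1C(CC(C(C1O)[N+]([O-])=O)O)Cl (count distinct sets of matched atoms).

2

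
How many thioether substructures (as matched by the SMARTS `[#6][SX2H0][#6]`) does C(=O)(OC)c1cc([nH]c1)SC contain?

1

[#6][SX2H0][#6] is the SMARTS for a thioether: an aliphatic sulfur bridging two carbons with no H on the sulfur.
Exactly one fragment in the molecule meets all constraints, giving 1 match.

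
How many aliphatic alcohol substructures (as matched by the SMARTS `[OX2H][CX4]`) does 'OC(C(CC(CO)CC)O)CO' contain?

[OX2H][CX4] is the SMARTS for an aliphatic alcohol: a hydroxyl oxygen bound to an sp3 (X4) carbon.
The molecule carries 4 separate instances of a hydroxyl group (-OH) meeting every constraint; each maps to a distinct set of atoms, giving 4 matches.

4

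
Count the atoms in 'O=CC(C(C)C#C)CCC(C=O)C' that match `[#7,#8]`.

2

The query [#7,#8] means: nitrogen or oxygen (comma = OR).
Check the 13 heavy atoms by environment: 11× C → no; 2× O → match.
That gives 2 matching atoms.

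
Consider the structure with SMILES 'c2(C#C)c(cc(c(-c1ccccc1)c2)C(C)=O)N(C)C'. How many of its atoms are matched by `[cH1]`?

7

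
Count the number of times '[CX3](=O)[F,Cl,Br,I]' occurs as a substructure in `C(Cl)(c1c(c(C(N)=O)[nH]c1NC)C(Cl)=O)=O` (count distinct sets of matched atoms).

2

[CX3](=O)[F,Cl,Br,I] is the SMARTS for an acyl halide: a carbonyl carbon bonded to a halogen.
The molecule carries 2 separate instances of an acyl chloride (-C(=O)Cl) meeting every constraint; each maps to a distinct set of atoms, giving 2 matches.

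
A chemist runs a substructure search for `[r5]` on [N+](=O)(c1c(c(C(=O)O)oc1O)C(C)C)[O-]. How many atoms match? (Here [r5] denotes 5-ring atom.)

5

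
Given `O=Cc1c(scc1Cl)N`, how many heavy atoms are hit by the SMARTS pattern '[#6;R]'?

4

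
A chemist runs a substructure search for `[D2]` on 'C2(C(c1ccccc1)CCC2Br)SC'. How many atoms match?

The query [D2] means: atom with exactly two heavy-atom neighbours.
Check the 14 heavy atoms by environment: 3× C (D3) → no; 2× C (D2) → match; 1× Br (D1) → no; 1× S (D2) → match; 1× C (D1) → no; 1× c (aromatic, D3) → no; 5× c (aromatic, D2) → match.
Summing the matching environments: 2 + 1 + 5 = 8 matching atoms.

8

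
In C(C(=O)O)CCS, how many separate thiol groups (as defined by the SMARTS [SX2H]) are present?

1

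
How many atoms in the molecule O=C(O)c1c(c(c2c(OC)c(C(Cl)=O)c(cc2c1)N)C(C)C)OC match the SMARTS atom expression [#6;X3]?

12

The query [#6;X3] means: any carbon (aromatic or not) with three total connections.
Check the 24 heavy atoms by environment: 10× c (aromatic, X3) → match; 1× N (X3) → no; 3× O (X2) → no; 5× C (X4) → no; 2× C (X3) → match; 2× O (X1) → no; 1× Cl (X1) → no.
Summing the matching environments: 10 + 2 = 12 matching atoms.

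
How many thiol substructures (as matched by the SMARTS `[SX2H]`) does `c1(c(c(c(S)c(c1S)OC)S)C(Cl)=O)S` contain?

4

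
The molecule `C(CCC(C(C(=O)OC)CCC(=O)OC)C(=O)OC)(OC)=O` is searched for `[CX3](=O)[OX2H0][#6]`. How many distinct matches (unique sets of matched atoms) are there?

[CX3](=O)[OX2H0][#6] is the SMARTS for an ester: a carbonyl carbon bonded to an oxygen that is itself bonded to carbon (no H on that O).
The molecule carries 4 separate instances of a methyl-ester group (-C(=O)OCH3) meeting every constraint; each maps to a distinct set of atoms, giving 4 matches.

4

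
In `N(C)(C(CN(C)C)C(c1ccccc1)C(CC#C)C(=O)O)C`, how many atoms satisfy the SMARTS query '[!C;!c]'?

The query [!C;!c] means: neither aliphatic nor aromatic carbon — same as [!#6].
Check the 22 heavy atoms by environment: 12× C → no; 2× O → match; 2× N → match; 6× c (aromatic) → no.
Summing the matching environments: 2 + 2 = 4 matching atoms.

4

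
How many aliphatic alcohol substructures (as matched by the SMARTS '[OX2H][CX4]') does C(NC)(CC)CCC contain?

[OX2H][CX4] is the SMARTS for an aliphatic alcohol: a hydroxyl oxygen bound to an sp3 (X4) carbon.
No fragment in the molecule satisfies every constraint, giving 0 matches.

0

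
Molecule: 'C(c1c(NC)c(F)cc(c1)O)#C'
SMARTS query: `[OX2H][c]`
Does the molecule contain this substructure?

Yes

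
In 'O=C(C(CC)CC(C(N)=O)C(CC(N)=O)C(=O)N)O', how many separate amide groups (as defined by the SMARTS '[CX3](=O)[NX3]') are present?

3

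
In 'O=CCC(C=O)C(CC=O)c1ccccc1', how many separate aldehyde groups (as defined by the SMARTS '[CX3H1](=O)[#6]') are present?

3

[CX3H1](=O)[#6] is the SMARTS for an aldehyde: an sp2 carbon with one H, double-bonded to O and single-bonded to carbon.
The molecule carries 3 separate instances of an aldehyde (-CHO) meeting every constraint; each maps to a distinct set of atoms, giving 3 matches.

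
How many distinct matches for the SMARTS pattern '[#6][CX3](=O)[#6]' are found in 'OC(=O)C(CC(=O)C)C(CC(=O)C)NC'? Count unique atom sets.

2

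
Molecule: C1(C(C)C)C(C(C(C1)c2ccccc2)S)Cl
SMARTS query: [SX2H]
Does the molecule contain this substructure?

Yes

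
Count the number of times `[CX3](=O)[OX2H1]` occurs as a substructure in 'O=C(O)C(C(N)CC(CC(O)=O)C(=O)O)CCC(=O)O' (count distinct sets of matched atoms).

4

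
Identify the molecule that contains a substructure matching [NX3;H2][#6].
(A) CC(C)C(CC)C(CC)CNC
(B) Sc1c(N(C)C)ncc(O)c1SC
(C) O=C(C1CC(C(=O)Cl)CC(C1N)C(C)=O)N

[NX3;H2][#6] describes a trivalent nitrogen with two H attached to carbon (a primary amine).
(A) has an N-methylamino group (-NHCH3) but the nitrogen bears two carbons and only one H (H1), not H2.
(B) has a dimethylamino group (-N(CH3)2) but the nitrogen has H0, not H2.
(C) contains a primary amino group (-NH2), which satisfies every atom and bond constraint.
So the answer is (C).

C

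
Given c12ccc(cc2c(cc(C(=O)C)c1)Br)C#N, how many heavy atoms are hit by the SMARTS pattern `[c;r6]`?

10

The query [c;r6] means: aromatic carbon that belongs to a six-membered ring.
Check the 16 heavy atoms by environment: 10× c (aromatic, in 6-ring) → match; 1× Br (acyclic) → no; 3× C (acyclic) → no; 1× N (acyclic) → no; 1× O (acyclic) → no.
That gives 10 matching atoms.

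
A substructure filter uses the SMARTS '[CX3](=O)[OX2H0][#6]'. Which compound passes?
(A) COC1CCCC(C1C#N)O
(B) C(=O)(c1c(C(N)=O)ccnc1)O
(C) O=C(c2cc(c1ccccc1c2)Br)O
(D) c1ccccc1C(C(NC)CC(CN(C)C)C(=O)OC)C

D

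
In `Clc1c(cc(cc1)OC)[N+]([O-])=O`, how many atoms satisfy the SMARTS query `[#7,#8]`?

The query [#7,#8] means: nitrogen or oxygen (comma = OR).
Check the 12 heavy atoms by environment: 6× c (aromatic) → no; 1× Cl → no; 1× N (charge +1) → match; 1× O (charge -1) → match; 2× O → match; 1× C → no.
Summing the matching environments: 1 + 1 + 2 = 4 matching atoms.

4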